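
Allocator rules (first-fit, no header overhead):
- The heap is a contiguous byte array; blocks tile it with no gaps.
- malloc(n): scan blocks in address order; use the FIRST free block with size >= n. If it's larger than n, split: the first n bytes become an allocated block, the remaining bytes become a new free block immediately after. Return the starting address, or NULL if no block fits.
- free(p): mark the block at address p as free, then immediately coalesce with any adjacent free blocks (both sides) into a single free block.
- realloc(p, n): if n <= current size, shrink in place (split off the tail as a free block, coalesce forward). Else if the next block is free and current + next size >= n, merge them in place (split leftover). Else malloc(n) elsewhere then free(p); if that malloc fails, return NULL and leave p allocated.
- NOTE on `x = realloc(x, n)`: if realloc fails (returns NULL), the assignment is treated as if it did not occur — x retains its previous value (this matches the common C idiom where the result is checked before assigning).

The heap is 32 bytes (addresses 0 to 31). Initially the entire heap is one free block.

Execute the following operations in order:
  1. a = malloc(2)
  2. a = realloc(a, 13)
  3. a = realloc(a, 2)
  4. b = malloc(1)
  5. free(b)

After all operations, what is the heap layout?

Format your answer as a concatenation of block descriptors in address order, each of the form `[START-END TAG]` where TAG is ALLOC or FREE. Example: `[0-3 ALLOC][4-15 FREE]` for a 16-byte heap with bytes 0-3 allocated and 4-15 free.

Answer: [0-1 ALLOC][2-31 FREE]

Derivation:
Op 1: a = malloc(2) -> a = 0; heap: [0-1 ALLOC][2-31 FREE]
Op 2: a = realloc(a, 13) -> a = 0; heap: [0-12 ALLOC][13-31 FREE]
Op 3: a = realloc(a, 2) -> a = 0; heap: [0-1 ALLOC][2-31 FREE]
Op 4: b = malloc(1) -> b = 2; heap: [0-1 ALLOC][2-2 ALLOC][3-31 FREE]
Op 5: free(b) -> (freed b); heap: [0-1 ALLOC][2-31 FREE]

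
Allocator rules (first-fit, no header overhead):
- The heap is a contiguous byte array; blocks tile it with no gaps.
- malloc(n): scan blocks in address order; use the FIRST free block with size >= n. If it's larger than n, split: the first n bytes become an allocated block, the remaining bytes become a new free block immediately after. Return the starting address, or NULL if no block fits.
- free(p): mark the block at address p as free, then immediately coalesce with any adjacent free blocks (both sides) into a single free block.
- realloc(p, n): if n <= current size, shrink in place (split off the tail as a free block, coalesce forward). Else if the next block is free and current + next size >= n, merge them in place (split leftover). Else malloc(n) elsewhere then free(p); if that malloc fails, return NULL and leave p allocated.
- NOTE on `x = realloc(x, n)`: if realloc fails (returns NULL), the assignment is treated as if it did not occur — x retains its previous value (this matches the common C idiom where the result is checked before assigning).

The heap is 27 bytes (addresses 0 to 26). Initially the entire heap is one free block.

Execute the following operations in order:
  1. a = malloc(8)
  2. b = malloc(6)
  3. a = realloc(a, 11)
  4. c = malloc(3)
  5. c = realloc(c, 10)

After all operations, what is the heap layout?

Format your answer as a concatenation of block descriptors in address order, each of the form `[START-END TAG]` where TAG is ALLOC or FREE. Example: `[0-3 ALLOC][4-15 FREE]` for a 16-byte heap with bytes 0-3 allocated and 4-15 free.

Op 1: a = malloc(8) -> a = 0; heap: [0-7 ALLOC][8-26 FREE]
Op 2: b = malloc(6) -> b = 8; heap: [0-7 ALLOC][8-13 ALLOC][14-26 FREE]
Op 3: a = realloc(a, 11) -> a = 14; heap: [0-7 FREE][8-13 ALLOC][14-24 ALLOC][25-26 FREE]
Op 4: c = malloc(3) -> c = 0; heap: [0-2 ALLOC][3-7 FREE][8-13 ALLOC][14-24 ALLOC][25-26 FREE]
Op 5: c = realloc(c, 10) -> NULL (c unchanged); heap: [0-2 ALLOC][3-7 FREE][8-13 ALLOC][14-24 ALLOC][25-26 FREE]

Answer: [0-2 ALLOC][3-7 FREE][8-13 ALLOC][14-24 ALLOC][25-26 FREE]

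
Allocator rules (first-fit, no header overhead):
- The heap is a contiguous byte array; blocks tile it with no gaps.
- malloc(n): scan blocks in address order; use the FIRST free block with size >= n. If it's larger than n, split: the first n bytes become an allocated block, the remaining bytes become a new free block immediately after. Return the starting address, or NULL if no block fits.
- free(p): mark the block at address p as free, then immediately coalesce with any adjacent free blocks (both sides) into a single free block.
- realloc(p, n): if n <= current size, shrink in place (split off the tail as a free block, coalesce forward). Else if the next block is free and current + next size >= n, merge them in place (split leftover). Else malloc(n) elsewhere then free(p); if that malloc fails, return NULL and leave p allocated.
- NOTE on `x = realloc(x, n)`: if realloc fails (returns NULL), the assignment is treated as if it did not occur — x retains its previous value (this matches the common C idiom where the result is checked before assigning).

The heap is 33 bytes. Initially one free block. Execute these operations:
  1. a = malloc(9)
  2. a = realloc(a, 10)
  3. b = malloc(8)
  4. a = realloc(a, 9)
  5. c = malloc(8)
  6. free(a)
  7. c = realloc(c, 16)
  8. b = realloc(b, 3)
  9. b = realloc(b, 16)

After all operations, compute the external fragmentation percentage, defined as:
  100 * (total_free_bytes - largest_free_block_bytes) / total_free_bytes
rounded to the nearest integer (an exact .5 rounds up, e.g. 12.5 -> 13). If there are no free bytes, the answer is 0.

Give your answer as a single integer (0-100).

Op 1: a = malloc(9) -> a = 0; heap: [0-8 ALLOC][9-32 FREE]
Op 2: a = realloc(a, 10) -> a = 0; heap: [0-9 ALLOC][10-32 FREE]
Op 3: b = malloc(8) -> b = 10; heap: [0-9 ALLOC][10-17 ALLOC][18-32 FREE]
Op 4: a = realloc(a, 9) -> a = 0; heap: [0-8 ALLOC][9-9 FREE][10-17 ALLOC][18-32 FREE]
Op 5: c = malloc(8) -> c = 18; heap: [0-8 ALLOC][9-9 FREE][10-17 ALLOC][18-25 ALLOC][26-32 FREE]
Op 6: free(a) -> (freed a); heap: [0-9 FREE][10-17 ALLOC][18-25 ALLOC][26-32 FREE]
Op 7: c = realloc(c, 16) -> NULL (c unchanged); heap: [0-9 FREE][10-17 ALLOC][18-25 ALLOC][26-32 FREE]
Op 8: b = realloc(b, 3) -> b = 10; heap: [0-9 FREE][10-12 ALLOC][13-17 FREE][18-25 ALLOC][26-32 FREE]
Op 9: b = realloc(b, 16) -> NULL (b unchanged); heap: [0-9 FREE][10-12 ALLOC][13-17 FREE][18-25 ALLOC][26-32 FREE]
Free blocks: [10 5 7] total_free=22 largest=10 -> 100*(22-10)/22 = 1200/22 ≈ 54.545 -> rounds to 55

Answer: 55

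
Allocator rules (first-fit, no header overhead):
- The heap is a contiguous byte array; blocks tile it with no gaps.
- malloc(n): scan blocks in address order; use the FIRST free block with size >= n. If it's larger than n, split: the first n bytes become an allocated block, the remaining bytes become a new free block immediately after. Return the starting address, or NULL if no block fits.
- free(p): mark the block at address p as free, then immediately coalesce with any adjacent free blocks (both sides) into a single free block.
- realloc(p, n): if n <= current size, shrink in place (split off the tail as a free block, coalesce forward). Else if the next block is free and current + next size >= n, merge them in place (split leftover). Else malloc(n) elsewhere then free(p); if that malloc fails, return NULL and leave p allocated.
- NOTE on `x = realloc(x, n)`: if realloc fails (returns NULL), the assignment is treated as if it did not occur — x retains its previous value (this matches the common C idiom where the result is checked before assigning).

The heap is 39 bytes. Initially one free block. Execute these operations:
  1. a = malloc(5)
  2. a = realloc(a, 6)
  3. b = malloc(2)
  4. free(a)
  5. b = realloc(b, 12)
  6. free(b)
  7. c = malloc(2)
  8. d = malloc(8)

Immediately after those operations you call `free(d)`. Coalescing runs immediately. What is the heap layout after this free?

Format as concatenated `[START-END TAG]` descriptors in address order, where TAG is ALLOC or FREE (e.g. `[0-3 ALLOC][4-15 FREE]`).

Op 1: a = malloc(5) -> a = 0; heap: [0-4 ALLOC][5-38 FREE]
Op 2: a = realloc(a, 6) -> a = 0; heap: [0-5 ALLOC][6-38 FREE]
Op 3: b = malloc(2) -> b = 6; heap: [0-5 ALLOC][6-7 ALLOC][8-38 FREE]
Op 4: free(a) -> (freed a); heap: [0-5 FREE][6-7 ALLOC][8-38 FREE]
Op 5: b = realloc(b, 12) -> b = 6; heap: [0-5 FREE][6-17 ALLOC][18-38 FREE]
Op 6: free(b) -> (freed b); heap: [0-38 FREE]
Op 7: c = malloc(2) -> c = 0; heap: [0-1 ALLOC][2-38 FREE]
Op 8: d = malloc(8) -> d = 2; heap: [0-1 ALLOC][2-9 ALLOC][10-38 FREE]
free(d): d = 2 -> block [2-9 ALLOC]; mark free, coalesce with adjacent free neighbors -> [0-1 ALLOC][2-38 FREE]

Answer: [0-1 ALLOC][2-38 FREE]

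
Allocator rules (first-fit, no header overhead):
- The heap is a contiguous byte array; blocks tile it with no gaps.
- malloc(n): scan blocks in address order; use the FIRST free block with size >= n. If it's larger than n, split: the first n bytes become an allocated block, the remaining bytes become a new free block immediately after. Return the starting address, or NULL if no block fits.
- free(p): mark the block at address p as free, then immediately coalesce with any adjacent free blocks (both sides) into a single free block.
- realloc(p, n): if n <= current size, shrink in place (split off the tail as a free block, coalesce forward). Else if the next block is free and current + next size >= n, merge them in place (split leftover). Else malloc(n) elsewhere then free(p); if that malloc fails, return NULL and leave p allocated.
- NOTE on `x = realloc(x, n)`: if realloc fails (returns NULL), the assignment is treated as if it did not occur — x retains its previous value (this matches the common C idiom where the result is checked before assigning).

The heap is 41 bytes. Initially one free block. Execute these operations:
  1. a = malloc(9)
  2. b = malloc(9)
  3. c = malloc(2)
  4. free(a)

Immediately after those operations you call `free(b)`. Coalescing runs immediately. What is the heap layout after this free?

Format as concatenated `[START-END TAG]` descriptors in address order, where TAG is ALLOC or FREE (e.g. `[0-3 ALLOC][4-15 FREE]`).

Op 1: a = malloc(9) -> a = 0; heap: [0-8 ALLOC][9-40 FREE]
Op 2: b = malloc(9) -> b = 9; heap: [0-8 ALLOC][9-17 ALLOC][18-40 FREE]
Op 3: c = malloc(2) -> c = 18; heap: [0-8 ALLOC][9-17 ALLOC][18-19 ALLOC][20-40 FREE]
Op 4: free(a) -> (freed a); heap: [0-8 FREE][9-17 ALLOC][18-19 ALLOC][20-40 FREE]
free(b): b = 9 -> block [9-17 ALLOC]; mark free, coalesce with adjacent free neighbors -> [0-17 FREE][18-19 ALLOC][20-40 FREE]

Answer: [0-17 FREE][18-19 ALLOC][20-40 FREE]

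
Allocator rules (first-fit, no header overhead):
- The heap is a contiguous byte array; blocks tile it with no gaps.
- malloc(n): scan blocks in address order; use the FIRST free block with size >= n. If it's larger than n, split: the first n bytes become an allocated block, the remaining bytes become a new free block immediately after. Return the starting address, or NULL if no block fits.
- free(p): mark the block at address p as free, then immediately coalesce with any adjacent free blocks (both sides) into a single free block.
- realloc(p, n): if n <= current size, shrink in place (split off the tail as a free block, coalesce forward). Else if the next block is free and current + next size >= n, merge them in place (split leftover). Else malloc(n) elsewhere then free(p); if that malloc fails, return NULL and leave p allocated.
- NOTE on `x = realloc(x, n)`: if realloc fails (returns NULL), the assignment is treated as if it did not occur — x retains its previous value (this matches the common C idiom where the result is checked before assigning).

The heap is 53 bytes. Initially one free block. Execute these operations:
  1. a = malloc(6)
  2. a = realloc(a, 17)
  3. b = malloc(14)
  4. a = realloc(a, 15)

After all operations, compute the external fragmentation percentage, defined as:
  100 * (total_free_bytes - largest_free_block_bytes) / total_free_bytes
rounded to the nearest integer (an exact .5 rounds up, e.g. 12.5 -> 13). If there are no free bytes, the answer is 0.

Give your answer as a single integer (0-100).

Answer: 8

Derivation:
Op 1: a = malloc(6) -> a = 0; heap: [0-5 ALLOC][6-52 FREE]
Op 2: a = realloc(a, 17) -> a = 0; heap: [0-16 ALLOC][17-52 FREE]
Op 3: b = malloc(14) -> b = 17; heap: [0-16 ALLOC][17-30 ALLOC][31-52 FREE]
Op 4: a = realloc(a, 15) -> a = 0; heap: [0-14 ALLOC][15-16 FREE][17-30 ALLOC][31-52 FREE]
Free blocks: [2 22] total_free=24 largest=22 -> 100*(24-22)/24 = 200/24 ≈ 8.333 -> rounds to 8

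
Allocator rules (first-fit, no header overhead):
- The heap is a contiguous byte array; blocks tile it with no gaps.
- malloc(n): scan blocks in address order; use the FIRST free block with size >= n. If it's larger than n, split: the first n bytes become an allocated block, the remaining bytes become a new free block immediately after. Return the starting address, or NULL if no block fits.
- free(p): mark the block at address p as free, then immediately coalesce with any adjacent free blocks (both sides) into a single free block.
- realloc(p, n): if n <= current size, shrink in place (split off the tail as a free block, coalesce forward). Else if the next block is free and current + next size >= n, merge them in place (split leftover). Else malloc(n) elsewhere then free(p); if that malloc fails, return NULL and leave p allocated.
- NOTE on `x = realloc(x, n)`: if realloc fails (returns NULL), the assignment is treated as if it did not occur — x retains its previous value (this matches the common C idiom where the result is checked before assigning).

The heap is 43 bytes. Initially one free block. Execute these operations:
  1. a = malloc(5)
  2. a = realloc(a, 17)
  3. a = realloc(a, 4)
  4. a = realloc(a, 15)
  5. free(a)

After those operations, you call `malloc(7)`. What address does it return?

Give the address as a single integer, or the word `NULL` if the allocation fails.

Op 1: a = malloc(5) -> a = 0; heap: [0-4 ALLOC][5-42 FREE]
Op 2: a = realloc(a, 17) -> a = 0; heap: [0-16 ALLOC][17-42 FREE]
Op 3: a = realloc(a, 4) -> a = 0; heap: [0-3 ALLOC][4-42 FREE]
Op 4: a = realloc(a, 15) -> a = 0; heap: [0-14 ALLOC][15-42 FREE]
Op 5: free(a) -> (freed a); heap: [0-42 FREE]
malloc(7): first-fit scan over [0-42 FREE] -> 0

Answer: 0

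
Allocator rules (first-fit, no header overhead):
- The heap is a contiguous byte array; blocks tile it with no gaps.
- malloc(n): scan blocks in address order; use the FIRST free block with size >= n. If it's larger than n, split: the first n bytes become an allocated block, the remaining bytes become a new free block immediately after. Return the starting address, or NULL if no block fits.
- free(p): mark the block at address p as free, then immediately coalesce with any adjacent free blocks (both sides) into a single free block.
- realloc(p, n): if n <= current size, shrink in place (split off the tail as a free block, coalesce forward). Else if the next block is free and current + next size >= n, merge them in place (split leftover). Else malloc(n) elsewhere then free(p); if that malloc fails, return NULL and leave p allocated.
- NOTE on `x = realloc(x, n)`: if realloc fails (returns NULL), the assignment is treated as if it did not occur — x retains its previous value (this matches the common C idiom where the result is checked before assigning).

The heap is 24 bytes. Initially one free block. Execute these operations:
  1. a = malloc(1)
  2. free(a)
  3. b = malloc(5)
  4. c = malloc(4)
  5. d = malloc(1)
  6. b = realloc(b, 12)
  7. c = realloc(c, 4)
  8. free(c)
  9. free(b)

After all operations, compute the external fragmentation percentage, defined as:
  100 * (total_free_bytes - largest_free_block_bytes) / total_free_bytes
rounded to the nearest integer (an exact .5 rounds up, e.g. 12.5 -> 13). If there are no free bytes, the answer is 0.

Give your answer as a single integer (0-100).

Op 1: a = malloc(1) -> a = 0; heap: [0-0 ALLOC][1-23 FREE]
Op 2: free(a) -> (freed a); heap: [0-23 FREE]
Op 3: b = malloc(5) -> b = 0; heap: [0-4 ALLOC][5-23 FREE]
Op 4: c = malloc(4) -> c = 5; heap: [0-4 ALLOC][5-8 ALLOC][9-23 FREE]
Op 5: d = malloc(1) -> d = 9; heap: [0-4 ALLOC][5-8 ALLOC][9-9 ALLOC][10-23 FREE]
Op 6: b = realloc(b, 12) -> b = 10; heap: [0-4 FREE][5-8 ALLOC][9-9 ALLOC][10-21 ALLOC][22-23 FREE]
Op 7: c = realloc(c, 4) -> c = 5; heap: [0-4 FREE][5-8 ALLOC][9-9 ALLOC][10-21 ALLOC][22-23 FREE]
Op 8: free(c) -> (freed c); heap: [0-8 FREE][9-9 ALLOC][10-21 ALLOC][22-23 FREE]
Op 9: free(b) -> (freed b); heap: [0-8 FREE][9-9 ALLOC][10-23 FREE]
Free blocks: [9 14] total_free=23 largest=14 -> 100*(23-14)/23 = 900/23 ≈ 39.130 -> rounds to 39

Answer: 39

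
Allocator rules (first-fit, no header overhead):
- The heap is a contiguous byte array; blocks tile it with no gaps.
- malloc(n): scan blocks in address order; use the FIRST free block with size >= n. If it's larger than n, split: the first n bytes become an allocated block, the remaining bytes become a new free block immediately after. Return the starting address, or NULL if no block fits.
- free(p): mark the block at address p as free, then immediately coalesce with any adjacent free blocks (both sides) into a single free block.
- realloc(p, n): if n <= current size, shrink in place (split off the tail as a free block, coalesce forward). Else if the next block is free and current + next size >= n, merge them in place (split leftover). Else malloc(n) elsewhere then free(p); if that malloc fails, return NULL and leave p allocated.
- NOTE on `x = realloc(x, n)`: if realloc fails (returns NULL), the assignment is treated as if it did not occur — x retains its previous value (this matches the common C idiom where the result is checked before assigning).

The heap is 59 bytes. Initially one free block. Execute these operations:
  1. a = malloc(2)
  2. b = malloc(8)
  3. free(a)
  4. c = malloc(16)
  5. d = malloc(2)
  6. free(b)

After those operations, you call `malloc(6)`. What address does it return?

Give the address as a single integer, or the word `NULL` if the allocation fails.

Op 1: a = malloc(2) -> a = 0; heap: [0-1 ALLOC][2-58 FREE]
Op 2: b = malloc(8) -> b = 2; heap: [0-1 ALLOC][2-9 ALLOC][10-58 FREE]
Op 3: free(a) -> (freed a); heap: [0-1 FREE][2-9 ALLOC][10-58 FREE]
Op 4: c = malloc(16) -> c = 10; heap: [0-1 FREE][2-9 ALLOC][10-25 ALLOC][26-58 FREE]
Op 5: d = malloc(2) -> d = 0; heap: [0-1 ALLOC][2-9 ALLOC][10-25 ALLOC][26-58 FREE]
Op 6: free(b) -> (freed b); heap: [0-1 ALLOC][2-9 FREE][10-25 ALLOC][26-58 FREE]
malloc(6): first-fit scan over [0-1 ALLOC][2-9 FREE][10-25 ALLOC][26-58 FREE] -> 2

Answer: 2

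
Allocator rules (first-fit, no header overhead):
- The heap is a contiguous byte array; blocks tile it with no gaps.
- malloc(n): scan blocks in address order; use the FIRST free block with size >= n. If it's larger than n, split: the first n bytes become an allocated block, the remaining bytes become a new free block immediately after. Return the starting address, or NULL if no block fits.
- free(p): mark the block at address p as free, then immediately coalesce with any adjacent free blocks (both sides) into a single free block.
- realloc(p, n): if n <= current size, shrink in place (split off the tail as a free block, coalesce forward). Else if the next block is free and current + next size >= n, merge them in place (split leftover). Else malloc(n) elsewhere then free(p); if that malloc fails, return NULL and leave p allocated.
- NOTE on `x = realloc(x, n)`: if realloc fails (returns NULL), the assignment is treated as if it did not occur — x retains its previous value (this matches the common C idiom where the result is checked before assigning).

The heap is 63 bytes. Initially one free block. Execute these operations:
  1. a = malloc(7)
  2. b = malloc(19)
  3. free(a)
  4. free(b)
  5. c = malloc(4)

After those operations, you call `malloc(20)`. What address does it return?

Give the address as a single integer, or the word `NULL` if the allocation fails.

Op 1: a = malloc(7) -> a = 0; heap: [0-6 ALLOC][7-62 FREE]
Op 2: b = malloc(19) -> b = 7; heap: [0-6 ALLOC][7-25 ALLOC][26-62 FREE]
Op 3: free(a) -> (freed a); heap: [0-6 FREE][7-25 ALLOC][26-62 FREE]
Op 4: free(b) -> (freed b); heap: [0-62 FREE]
Op 5: c = malloc(4) -> c = 0; heap: [0-3 ALLOC][4-62 FREE]
malloc(20): first-fit scan over [0-3 ALLOC][4-62 FREE] -> 4

Answer: 4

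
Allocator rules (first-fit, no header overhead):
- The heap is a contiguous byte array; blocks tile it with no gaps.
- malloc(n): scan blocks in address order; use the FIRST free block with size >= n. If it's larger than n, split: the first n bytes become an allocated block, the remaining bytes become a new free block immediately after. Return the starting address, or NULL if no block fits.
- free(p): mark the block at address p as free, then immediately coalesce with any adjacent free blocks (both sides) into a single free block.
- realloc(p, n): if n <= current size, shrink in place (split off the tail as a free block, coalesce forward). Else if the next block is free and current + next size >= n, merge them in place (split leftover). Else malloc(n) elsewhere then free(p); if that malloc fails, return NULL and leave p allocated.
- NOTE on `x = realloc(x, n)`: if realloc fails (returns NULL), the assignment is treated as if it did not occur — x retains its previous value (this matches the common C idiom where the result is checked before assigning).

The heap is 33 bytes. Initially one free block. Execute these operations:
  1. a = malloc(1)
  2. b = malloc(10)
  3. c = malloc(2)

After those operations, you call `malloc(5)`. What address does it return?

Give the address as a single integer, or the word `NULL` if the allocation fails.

Answer: 13

Derivation:
Op 1: a = malloc(1) -> a = 0; heap: [0-0 ALLOC][1-32 FREE]
Op 2: b = malloc(10) -> b = 1; heap: [0-0 ALLOC][1-10 ALLOC][11-32 FREE]
Op 3: c = malloc(2) -> c = 11; heap: [0-0 ALLOC][1-10 ALLOC][11-12 ALLOC][13-32 FREE]
malloc(5): first-fit scan over [0-0 ALLOC][1-10 ALLOC][11-12 ALLOC][13-32 FREE] -> 13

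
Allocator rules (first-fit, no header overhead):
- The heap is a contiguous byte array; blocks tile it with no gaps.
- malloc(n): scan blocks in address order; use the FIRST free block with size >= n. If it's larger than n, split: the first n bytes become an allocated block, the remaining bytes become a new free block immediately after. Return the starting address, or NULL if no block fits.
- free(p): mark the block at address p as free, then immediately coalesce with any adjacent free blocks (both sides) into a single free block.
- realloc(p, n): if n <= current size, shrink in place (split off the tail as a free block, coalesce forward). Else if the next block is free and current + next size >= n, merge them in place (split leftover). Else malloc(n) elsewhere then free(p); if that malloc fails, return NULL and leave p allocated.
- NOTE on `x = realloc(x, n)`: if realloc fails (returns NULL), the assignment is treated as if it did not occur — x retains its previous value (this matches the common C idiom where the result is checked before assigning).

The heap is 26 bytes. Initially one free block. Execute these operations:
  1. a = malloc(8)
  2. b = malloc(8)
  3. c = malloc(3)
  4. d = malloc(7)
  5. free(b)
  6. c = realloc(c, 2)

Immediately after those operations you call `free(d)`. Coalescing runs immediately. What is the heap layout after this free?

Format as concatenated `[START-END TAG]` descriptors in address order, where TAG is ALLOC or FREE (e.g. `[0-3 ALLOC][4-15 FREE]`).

Op 1: a = malloc(8) -> a = 0; heap: [0-7 ALLOC][8-25 FREE]
Op 2: b = malloc(8) -> b = 8; heap: [0-7 ALLOC][8-15 ALLOC][16-25 FREE]
Op 3: c = malloc(3) -> c = 16; heap: [0-7 ALLOC][8-15 ALLOC][16-18 ALLOC][19-25 FREE]
Op 4: d = malloc(7) -> d = 19; heap: [0-7 ALLOC][8-15 ALLOC][16-18 ALLOC][19-25 ALLOC]
Op 5: free(b) -> (freed b); heap: [0-7 ALLOC][8-15 FREE][16-18 ALLOC][19-25 ALLOC]
Op 6: c = realloc(c, 2) -> c = 16; heap: [0-7 ALLOC][8-15 FREE][16-17 ALLOC][18-18 FREE][19-25 ALLOC]
free(d): d = 19 -> block [19-25 ALLOC]; mark free, coalesce with adjacent free neighbors -> [0-7 ALLOC][8-15 FREE][16-17 ALLOC][18-25 FREE]

Answer: [0-7 ALLOC][8-15 FREE][16-17 ALLOC][18-25 FREE]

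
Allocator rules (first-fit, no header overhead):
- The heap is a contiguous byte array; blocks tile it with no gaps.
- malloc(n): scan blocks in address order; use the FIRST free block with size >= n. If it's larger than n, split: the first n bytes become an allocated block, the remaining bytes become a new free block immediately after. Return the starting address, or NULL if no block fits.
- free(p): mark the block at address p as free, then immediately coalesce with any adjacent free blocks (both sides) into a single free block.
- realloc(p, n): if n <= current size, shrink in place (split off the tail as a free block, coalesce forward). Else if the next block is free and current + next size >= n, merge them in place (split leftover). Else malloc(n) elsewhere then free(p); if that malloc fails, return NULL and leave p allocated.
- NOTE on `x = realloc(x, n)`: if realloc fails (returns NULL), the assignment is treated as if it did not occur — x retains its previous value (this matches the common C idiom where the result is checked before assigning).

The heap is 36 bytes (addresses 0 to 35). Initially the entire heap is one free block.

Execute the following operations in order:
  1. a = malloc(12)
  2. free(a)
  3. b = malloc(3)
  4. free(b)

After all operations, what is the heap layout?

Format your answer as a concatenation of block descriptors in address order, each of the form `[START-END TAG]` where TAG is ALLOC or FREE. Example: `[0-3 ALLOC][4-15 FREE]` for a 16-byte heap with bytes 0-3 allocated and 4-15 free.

Answer: [0-35 FREE]

Derivation:
Op 1: a = malloc(12) -> a = 0; heap: [0-11 ALLOC][12-35 FREE]
Op 2: free(a) -> (freed a); heap: [0-35 FREE]
Op 3: b = malloc(3) -> b = 0; heap: [0-2 ALLOC][3-35 FREE]
Op 4: free(b) -> (freed b); heap: [0-35 FREE]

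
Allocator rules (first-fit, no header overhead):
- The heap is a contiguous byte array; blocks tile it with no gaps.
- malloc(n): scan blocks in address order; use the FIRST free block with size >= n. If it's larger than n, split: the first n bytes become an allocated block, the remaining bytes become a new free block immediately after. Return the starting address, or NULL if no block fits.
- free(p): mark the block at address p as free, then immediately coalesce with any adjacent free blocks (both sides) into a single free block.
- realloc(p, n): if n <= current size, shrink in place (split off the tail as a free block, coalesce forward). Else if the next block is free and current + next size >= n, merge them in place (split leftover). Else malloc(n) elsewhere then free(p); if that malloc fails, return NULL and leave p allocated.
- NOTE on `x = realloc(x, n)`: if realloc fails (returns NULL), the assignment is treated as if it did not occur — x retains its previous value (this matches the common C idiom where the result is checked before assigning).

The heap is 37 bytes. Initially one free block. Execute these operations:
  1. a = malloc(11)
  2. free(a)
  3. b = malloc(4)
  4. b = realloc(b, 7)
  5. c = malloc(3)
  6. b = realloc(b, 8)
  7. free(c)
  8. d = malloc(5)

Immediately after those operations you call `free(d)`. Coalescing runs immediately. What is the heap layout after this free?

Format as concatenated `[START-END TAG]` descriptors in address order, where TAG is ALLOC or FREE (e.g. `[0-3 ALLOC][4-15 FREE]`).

Op 1: a = malloc(11) -> a = 0; heap: [0-10 ALLOC][11-36 FREE]
Op 2: free(a) -> (freed a); heap: [0-36 FREE]
Op 3: b = malloc(4) -> b = 0; heap: [0-3 ALLOC][4-36 FREE]
Op 4: b = realloc(b, 7) -> b = 0; heap: [0-6 ALLOC][7-36 FREE]
Op 5: c = malloc(3) -> c = 7; heap: [0-6 ALLOC][7-9 ALLOC][10-36 FREE]
Op 6: b = realloc(b, 8) -> b = 10; heap: [0-6 FREE][7-9 ALLOC][10-17 ALLOC][18-36 FREE]
Op 7: free(c) -> (freed c); heap: [0-9 FREE][10-17 ALLOC][18-36 FREE]
Op 8: d = malloc(5) -> d = 0; heap: [0-4 ALLOC][5-9 FREE][10-17 ALLOC][18-36 FREE]
free(d): d = 0 -> block [0-4 ALLOC]; mark free, coalesce with adjacent free neighbors -> [0-9 FREE][10-17 ALLOC][18-36 FREE]

Answer: [0-9 FREE][10-17 ALLOC][18-36 FREE]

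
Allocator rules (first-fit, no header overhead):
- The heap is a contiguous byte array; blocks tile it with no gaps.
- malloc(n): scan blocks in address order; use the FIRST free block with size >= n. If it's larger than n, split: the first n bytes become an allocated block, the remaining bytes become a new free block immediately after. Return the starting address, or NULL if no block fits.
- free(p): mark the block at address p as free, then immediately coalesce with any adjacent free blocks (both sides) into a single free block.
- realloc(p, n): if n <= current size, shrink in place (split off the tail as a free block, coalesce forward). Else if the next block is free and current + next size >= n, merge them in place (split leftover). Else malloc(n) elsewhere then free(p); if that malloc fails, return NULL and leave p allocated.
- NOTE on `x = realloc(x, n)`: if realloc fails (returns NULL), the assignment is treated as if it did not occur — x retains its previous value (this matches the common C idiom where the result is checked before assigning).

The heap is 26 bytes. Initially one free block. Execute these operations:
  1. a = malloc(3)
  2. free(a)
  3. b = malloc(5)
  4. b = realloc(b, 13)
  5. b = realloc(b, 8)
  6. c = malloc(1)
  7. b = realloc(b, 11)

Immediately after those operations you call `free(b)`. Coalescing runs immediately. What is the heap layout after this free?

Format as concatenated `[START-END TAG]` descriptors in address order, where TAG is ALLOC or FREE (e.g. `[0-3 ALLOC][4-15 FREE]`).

Op 1: a = malloc(3) -> a = 0; heap: [0-2 ALLOC][3-25 FREE]
Op 2: free(a) -> (freed a); heap: [0-25 FREE]
Op 3: b = malloc(5) -> b = 0; heap: [0-4 ALLOC][5-25 FREE]
Op 4: b = realloc(b, 13) -> b = 0; heap: [0-12 ALLOC][13-25 FREE]
Op 5: b = realloc(b, 8) -> b = 0; heap: [0-7 ALLOC][8-25 FREE]
Op 6: c = malloc(1) -> c = 8; heap: [0-7 ALLOC][8-8 ALLOC][9-25 FREE]
Op 7: b = realloc(b, 11) -> b = 9; heap: [0-7 FREE][8-8 ALLOC][9-19 ALLOC][20-25 FREE]
free(b): b = 9 -> block [9-19 ALLOC]; mark free, coalesce with adjacent free neighbors -> [0-7 FREE][8-8 ALLOC][9-25 FREE]

Answer: [0-7 FREE][8-8 ALLOC][9-25 FREE]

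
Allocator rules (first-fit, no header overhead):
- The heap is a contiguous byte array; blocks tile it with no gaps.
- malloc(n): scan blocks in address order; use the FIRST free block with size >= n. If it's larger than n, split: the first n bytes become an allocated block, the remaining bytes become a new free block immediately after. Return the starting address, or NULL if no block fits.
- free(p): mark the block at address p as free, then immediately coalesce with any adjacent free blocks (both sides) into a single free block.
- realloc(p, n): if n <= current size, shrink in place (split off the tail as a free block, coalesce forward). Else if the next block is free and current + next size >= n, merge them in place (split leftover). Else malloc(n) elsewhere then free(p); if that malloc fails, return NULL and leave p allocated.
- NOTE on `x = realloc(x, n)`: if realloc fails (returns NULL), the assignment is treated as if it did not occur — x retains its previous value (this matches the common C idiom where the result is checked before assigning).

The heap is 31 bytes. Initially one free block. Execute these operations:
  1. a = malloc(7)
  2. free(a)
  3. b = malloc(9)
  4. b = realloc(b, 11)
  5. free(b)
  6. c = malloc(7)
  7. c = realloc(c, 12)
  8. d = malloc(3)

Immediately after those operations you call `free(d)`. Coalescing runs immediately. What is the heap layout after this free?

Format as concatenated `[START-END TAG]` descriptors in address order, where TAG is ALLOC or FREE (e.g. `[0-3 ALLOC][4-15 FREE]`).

Op 1: a = malloc(7) -> a = 0; heap: [0-6 ALLOC][7-30 FREE]
Op 2: free(a) -> (freed a); heap: [0-30 FREE]
Op 3: b = malloc(9) -> b = 0; heap: [0-8 ALLOC][9-30 FREE]
Op 4: b = realloc(b, 11) -> b = 0; heap: [0-10 ALLOC][11-30 FREE]
Op 5: free(b) -> (freed b); heap: [0-30 FREE]
Op 6: c = malloc(7) -> c = 0; heap: [0-6 ALLOC][7-30 FREE]
Op 7: c = realloc(c, 12) -> c = 0; heap: [0-11 ALLOC][12-30 FREE]
Op 8: d = malloc(3) -> d = 12; heap: [0-11 ALLOC][12-14 ALLOC][15-30 FREE]
free(d): d = 12 -> block [12-14 ALLOC]; mark free, coalesce with adjacent free neighbors -> [0-11 ALLOC][12-30 FREE]

Answer: [0-11 ALLOC][12-30 FREE]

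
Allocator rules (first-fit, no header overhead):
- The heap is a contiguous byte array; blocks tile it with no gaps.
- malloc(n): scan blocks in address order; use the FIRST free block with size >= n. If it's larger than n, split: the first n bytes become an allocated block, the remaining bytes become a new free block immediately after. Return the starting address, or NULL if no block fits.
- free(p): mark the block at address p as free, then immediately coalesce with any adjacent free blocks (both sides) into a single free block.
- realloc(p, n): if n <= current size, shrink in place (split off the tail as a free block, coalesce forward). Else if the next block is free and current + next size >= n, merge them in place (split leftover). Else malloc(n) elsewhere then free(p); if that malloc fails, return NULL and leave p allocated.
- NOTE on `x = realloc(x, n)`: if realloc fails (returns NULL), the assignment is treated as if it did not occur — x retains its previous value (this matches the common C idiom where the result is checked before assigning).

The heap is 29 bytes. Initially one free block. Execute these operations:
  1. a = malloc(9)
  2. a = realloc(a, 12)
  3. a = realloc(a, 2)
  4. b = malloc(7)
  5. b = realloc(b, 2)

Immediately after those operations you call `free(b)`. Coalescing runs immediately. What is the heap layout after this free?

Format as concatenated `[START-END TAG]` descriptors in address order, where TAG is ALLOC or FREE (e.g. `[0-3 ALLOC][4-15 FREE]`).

Op 1: a = malloc(9) -> a = 0; heap: [0-8 ALLOC][9-28 FREE]
Op 2: a = realloc(a, 12) -> a = 0; heap: [0-11 ALLOC][12-28 FREE]
Op 3: a = realloc(a, 2) -> a = 0; heap: [0-1 ALLOC][2-28 FREE]
Op 4: b = malloc(7) -> b = 2; heap: [0-1 ALLOC][2-8 ALLOC][9-28 FREE]
Op 5: b = realloc(b, 2) -> b = 2; heap: [0-1 ALLOC][2-3 ALLOC][4-28 FREE]
free(b): b = 2 -> block [2-3 ALLOC]; mark free, coalesce with adjacent free neighbors -> [0-1 ALLOC][2-28 FREE]

Answer: [0-1 ALLOC][2-28 FREE]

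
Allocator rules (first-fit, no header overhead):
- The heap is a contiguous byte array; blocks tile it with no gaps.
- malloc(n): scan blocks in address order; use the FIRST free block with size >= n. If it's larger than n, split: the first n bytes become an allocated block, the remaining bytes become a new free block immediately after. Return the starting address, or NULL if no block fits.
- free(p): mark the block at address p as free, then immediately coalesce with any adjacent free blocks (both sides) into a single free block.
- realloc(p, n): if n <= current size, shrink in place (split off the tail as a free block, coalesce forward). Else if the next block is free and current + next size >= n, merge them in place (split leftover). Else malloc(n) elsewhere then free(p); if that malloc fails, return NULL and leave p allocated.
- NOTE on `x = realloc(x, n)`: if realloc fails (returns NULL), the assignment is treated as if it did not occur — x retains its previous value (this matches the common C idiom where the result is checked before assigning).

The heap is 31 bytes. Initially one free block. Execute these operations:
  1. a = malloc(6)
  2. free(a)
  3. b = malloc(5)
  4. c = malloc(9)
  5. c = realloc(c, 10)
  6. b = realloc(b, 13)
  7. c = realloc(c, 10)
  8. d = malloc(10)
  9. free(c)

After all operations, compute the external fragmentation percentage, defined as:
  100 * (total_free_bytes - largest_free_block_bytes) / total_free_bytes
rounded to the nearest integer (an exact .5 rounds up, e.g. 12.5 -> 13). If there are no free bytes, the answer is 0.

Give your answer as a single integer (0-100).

Op 1: a = malloc(6) -> a = 0; heap: [0-5 ALLOC][6-30 FREE]
Op 2: free(a) -> (freed a); heap: [0-30 FREE]
Op 3: b = malloc(5) -> b = 0; heap: [0-4 ALLOC][5-30 FREE]
Op 4: c = malloc(9) -> c = 5; heap: [0-4 ALLOC][5-13 ALLOC][14-30 FREE]
Op 5: c = realloc(c, 10) -> c = 5; heap: [0-4 ALLOC][5-14 ALLOC][15-30 FREE]
Op 6: b = realloc(b, 13) -> b = 15; heap: [0-4 FREE][5-14 ALLOC][15-27 ALLOC][28-30 FREE]
Op 7: c = realloc(c, 10) -> c = 5; heap: [0-4 FREE][5-14 ALLOC][15-27 ALLOC][28-30 FREE]
Op 8: d = malloc(10) -> d = NULL; heap: [0-4 FREE][5-14 ALLOC][15-27 ALLOC][28-30 FREE]
Op 9: free(c) -> (freed c); heap: [0-14 FREE][15-27 ALLOC][28-30 FREE]
Free blocks: [15 3] total_free=18 largest=15 -> 100*(18-15)/18 = 300/18 ≈ 16.667 -> rounds to 17

Answer: 17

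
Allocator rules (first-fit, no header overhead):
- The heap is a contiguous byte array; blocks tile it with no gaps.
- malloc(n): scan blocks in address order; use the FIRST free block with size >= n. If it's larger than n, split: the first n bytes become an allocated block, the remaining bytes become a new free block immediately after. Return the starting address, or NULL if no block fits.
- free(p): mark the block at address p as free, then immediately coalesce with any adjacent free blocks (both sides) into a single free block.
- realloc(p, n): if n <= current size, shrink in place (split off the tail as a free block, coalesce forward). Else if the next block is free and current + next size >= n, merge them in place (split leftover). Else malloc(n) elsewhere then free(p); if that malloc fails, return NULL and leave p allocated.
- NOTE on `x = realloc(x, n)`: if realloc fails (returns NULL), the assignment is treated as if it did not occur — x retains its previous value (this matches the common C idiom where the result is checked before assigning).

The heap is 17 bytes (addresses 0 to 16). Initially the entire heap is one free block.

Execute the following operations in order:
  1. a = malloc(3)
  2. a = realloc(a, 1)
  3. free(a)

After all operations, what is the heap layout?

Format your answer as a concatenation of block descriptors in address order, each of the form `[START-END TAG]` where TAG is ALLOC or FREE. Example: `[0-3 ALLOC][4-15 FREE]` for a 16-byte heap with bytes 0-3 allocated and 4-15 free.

Answer: [0-16 FREE]

Derivation:
Op 1: a = malloc(3) -> a = 0; heap: [0-2 ALLOC][3-16 FREE]
Op 2: a = realloc(a, 1) -> a = 0; heap: [0-0 ALLOC][1-16 FREE]
Op 3: free(a) -> (freed a); heap: [0-16 FREE]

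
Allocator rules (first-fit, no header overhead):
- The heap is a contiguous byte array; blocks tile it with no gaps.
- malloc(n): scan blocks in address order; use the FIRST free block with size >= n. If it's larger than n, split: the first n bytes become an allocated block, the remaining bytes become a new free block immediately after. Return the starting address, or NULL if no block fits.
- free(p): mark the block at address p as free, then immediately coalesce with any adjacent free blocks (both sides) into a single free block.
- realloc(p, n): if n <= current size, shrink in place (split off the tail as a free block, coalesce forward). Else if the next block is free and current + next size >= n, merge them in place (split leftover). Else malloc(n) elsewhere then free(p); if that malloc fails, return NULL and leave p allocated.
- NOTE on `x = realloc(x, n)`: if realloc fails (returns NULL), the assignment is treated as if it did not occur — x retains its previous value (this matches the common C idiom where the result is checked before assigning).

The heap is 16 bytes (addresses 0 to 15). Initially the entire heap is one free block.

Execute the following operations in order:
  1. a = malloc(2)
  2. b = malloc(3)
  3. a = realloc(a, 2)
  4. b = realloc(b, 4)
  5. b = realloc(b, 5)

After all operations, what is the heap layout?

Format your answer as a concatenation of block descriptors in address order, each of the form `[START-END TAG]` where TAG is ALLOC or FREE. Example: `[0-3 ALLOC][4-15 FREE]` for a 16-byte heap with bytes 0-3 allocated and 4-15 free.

Op 1: a = malloc(2) -> a = 0; heap: [0-1 ALLOC][2-15 FREE]
Op 2: b = malloc(3) -> b = 2; heap: [0-1 ALLOC][2-4 ALLOC][5-15 FREE]
Op 3: a = realloc(a, 2) -> a = 0; heap: [0-1 ALLOC][2-4 ALLOC][5-15 FREE]
Op 4: b = realloc(b, 4) -> b = 2; heap: [0-1 ALLOC][2-5 ALLOC][6-15 FREE]
Op 5: b = realloc(b, 5) -> b = 2; heap: [0-1 ALLOC][2-6 ALLOC][7-15 FREE]

Answer: [0-1 ALLOC][2-6 ALLOC][7-15 FREE]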